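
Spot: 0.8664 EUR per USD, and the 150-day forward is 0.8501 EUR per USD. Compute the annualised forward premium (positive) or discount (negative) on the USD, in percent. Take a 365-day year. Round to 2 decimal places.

T = 150/365 years.
(F − S)/S = (0.8501 − 0.8664)/0.8664 = -0.0188135.
Per annum: -0.0188135 / (150/365) = -0.045780 = -4.58%.

-4.58%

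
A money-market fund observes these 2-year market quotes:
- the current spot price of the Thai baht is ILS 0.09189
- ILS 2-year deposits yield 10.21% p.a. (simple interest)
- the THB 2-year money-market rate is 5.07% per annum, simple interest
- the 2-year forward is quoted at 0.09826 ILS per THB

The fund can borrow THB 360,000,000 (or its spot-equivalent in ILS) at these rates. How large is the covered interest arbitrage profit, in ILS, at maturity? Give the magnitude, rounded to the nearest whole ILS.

ILS 874,935

T = 2 years.
Invest the THB and cover forward: 360,000,000 × 1.101400 × 0.09826 = ILS 38,960,483.04.
Convert at spot and invest in ILS: 360,000,000 × 0.09189 × 1.204200 = ILS 39,835,417.68.
The quoted forward undervalues THB, so borrow THB, convert to ILS at spot, deposit the ILS at 10.21%, and buy THB forward at 0.09826 to cover the loan.
Arbitrage profit = |38,960,483.04 − 39,835,417.68| = ILS 874,935.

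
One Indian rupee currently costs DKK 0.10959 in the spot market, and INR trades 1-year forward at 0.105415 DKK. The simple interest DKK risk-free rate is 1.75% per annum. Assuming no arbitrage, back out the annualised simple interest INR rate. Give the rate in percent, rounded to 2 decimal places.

5.78%

T = 1 year.
CIP gives F = S · g_DKK/g_INR, so g_DKK/g_INR = 0.105415/0.10959 = 0.9619035.
The DKK side grows by 1 + 0.0175×1 = 1.017500.
So the INR growth factor = 1.0577984.
r = (1.0577984 − 1)/1 = 0.057798 → 5.78%.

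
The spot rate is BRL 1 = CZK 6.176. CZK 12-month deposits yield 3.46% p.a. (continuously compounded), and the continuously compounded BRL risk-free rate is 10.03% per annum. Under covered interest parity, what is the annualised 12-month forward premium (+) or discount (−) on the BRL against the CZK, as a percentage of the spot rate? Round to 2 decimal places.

T = 1 year.
CIP forward (CZK per BRL) = 6.176 × 1.0352055/1.1055025 = 5.783279.
Annualised premium = (F − S)/S × (1/T) = (5.783279 − 6.176)/6.176 ÷ 1 = -6.36%.

-6.36%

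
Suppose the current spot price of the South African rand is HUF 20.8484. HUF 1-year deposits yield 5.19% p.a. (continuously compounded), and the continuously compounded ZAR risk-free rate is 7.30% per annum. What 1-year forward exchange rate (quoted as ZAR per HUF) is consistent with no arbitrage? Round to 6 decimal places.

T = 1 year.
HUF growth factor: e^(0.0519×1) = 1.0532704.
ZAR growth factor: e^(0.0730×1) = 1.0757305.
Forward (HUF per ZAR) = 20.8484 × 1.0532704 / 1.0757305 = 20.41311.
Quoted the other way: 1/20.41311 = 0.048988 ZAR per HUF.

0.048988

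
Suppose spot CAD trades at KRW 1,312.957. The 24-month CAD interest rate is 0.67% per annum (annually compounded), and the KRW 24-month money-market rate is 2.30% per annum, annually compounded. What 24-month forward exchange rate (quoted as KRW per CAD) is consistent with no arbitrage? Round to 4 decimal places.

T = 2 years.
KRW growth factor: (1 + 0.0230)^2 = 1.046529.
CAD accumulates by (1 + 0.0067)^2 = 1.01344489.
Forward (KRW per CAD) = 1312.957 × 1.046529 / 1.01344489 = 1355.818742.

1355.8187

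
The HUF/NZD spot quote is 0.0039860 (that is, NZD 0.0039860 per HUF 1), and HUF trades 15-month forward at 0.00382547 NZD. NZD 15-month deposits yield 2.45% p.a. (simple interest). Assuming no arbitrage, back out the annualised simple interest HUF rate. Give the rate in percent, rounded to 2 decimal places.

T = 15/12 years.
CIP gives F = S · g_NZD/g_HUF, so g_NZD/g_HUF = 0.00382547/0.003986 = 0.9597265.
The NZD side grows by 1 + 0.0245×15/12 = 1.030625.
That pins the HUF growth at 1.0738737.
r = (1.0738737 − 1)/(15/12) = 0.059099 → 5.91%.

5.91%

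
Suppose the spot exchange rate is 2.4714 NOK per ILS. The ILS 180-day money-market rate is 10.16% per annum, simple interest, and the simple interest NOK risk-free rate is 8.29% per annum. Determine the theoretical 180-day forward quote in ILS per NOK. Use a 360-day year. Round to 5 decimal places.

T = 180/360 years.
NOK growth factor: 1 + 0.0829×180/360 = 1.041450.
ILS growth factor: 1 + 0.1016×180/360 = 1.050800.
Forward (NOK per ILS) = 2.4714 × 1.041450 / 1.050800 = 2.449410.
Invert for ILS per NOK: 1 / 2.449410 = 0.40826.

0.40826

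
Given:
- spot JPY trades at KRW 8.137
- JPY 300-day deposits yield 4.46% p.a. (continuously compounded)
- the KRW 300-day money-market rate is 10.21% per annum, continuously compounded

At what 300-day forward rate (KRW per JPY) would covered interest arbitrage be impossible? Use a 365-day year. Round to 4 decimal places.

T = 300/365 years.
KRW growth factor: e^(0.1021×300/365) = 1.0875395.
Growth of 1 JPY over T: e^(0.0446×300/365) = 1.0373377.
Forward (KRW per JPY) = 8.137 × 1.0875395 / 1.0373377 = 8.530789.

8.5308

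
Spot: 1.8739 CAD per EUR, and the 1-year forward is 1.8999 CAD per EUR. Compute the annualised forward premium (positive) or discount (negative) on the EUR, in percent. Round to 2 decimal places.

T = 1 year.
Period premium: (1.8999 − 1.8739)/1.8739 = 0.0138748.
Annualise by dividing by T: 0.0138748 / 1 = 0.013875 → 1.39%.

+1.39%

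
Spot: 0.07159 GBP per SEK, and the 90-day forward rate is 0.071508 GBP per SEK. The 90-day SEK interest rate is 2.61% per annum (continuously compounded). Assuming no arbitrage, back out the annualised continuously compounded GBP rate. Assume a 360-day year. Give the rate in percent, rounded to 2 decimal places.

T = 90/360 years.
CIP gives F = S · g_GBP/g_SEK, so g_GBP/g_SEK = 0.071508/0.07159 = 0.9988546.
The SEK side grows by e^(0.0261×90/360) = 1.0065463.
Hence g_GBP = 1.0053934.
Take logs: ln 1.0053934 / (90/360) = 0.021516, so 2.15%.

2.15%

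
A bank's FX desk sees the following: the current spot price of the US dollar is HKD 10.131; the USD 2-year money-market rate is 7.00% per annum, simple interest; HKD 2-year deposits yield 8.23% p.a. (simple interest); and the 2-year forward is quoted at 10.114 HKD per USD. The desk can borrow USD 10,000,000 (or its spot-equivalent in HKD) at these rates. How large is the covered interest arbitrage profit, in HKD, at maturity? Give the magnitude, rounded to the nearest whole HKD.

T = 2 years.
Route A — deposit USD, sell forward: 10,000,000 × 1.140000 × 10.114 = HKD 115,299,600.00.
Route B — convert at spot, deposit HKD: 10,000,000 × 10.131 × 1.164600 = HKD 117,985,626.00.
The quoted forward undervalues USD, so borrow USD, convert to HKD at spot, deposit the HKD at 8.23%, and buy USD forward at 10.114 to cover the loan.
Profit = 117,985,626.00 − 115,299,600.00 = HKD 2,686,026.

HKD 2,686,026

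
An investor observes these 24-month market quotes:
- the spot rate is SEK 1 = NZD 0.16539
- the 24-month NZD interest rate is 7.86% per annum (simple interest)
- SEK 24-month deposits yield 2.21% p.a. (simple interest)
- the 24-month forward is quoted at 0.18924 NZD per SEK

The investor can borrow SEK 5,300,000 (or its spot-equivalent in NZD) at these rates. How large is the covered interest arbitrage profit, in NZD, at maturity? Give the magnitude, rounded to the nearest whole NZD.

NZD 32,940

T = 2 years.
Invest the SEK and cover forward: 5,300,000 × 1.044200 × 0.18924 = NZD 1,047,303.36.
Convert at spot and invest in NZD: 5,300,000 × 0.16539 × 1.157200 = NZD 1,014,363.33.
The quoted forward overvalues SEK, so borrow NZD, buy SEK at spot, deposit the SEK at 2.21%, and sell the proceeds forward at 0.18924.
Profit = 1,047,303.36 − 1,014,363.33 = NZD 32,940.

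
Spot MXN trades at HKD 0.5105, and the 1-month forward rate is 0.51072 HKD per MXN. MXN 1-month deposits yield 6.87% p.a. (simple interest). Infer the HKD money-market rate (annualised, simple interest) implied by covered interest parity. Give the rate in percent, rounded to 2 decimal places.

7.39%

T = 1/12 years.
By CIP, F/S equals the HKD-to-MXN growth ratio: 0.51072/0.5105 = 1.0004310.
The MXN side grows by 1 + 0.0687×1/12 = 1.005725.
That pins the HKD growth at 1.0061585.
(1.0061585 − 1)/T = 0.073902, i.e. 7.39%.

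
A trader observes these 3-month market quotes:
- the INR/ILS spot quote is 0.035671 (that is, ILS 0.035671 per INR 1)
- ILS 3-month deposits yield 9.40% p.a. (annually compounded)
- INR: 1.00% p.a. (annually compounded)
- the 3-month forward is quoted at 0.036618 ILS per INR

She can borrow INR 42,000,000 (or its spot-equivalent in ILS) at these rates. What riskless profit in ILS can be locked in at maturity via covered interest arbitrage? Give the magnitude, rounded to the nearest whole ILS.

T = 3/12 years.
Route A — deposit INR, sell forward: 42,000,000 × 1.002490679 × 0.036618 = ILS 1,541,786.55.
Route B — convert at spot, deposit ILS: 42,000,000 × 0.035671 × 1.022714305 = ILS 1,532,212.16.
The quoted forward overvalues INR, so borrow ILS, buy INR at spot, deposit the INR at 1.00%, and sell the proceeds forward at 0.036618.
Arbitrage profit = |1,541,786.55 − 1,532,212.16| = ILS 9,574.

ILS 9,574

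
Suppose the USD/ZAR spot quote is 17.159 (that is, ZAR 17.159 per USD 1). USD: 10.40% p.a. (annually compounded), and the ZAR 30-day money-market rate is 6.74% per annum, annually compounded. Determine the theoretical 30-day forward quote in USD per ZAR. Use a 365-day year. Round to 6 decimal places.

0.058440

T = 30/365 years.
ZAR accumulates by (1 + 0.0674)^(30/365) = 1.0053754.
USD growth factor: (1 + 0.1040)^(30/365) = 1.0081652.
Forward (ZAR per USD) = 17.159 × 1.0053754 / 1.0081652 = 17.11152.
Invert for USD per ZAR: 1 / 17.11152 = 0.058440.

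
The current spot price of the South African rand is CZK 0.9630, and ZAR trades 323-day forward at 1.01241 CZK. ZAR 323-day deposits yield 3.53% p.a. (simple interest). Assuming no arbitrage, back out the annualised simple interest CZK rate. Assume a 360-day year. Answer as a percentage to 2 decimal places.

9.43%

T = 323/360 years.
CIP gives F = S · g_CZK/g_ZAR, so g_CZK/g_ZAR = 1.01241/0.963 = 1.0513084.
ZAR growth factor: 1 + 0.0353×323/360 = 1.0316719.
Hence g_CZK = 1.0846053.
(1.0846053 − 1)/T = 0.094297, i.e. 9.43%.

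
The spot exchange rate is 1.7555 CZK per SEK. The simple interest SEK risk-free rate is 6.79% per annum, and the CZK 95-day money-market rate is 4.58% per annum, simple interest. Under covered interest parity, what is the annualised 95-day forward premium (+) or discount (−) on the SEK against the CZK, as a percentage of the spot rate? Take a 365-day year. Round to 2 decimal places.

-2.17%

T = 95/365 years.
CIP forward (CZK per SEK) = 1.7555 × 1.0119205/1.0176726 = 1.7455775.
Annualised premium = (F − S)/S × (1/T) = (1.7455775 − 1.7555)/1.7555 ÷ (95/365) = -2.17%.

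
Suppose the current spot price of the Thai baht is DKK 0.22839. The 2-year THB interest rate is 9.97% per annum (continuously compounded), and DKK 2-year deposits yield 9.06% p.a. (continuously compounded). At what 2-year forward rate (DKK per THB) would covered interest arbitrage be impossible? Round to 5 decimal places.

T = 2 years.
Growth of 1 DKK over T: e^(0.0906×2) = 1.1986549.
THB accumulates by e^(0.0997×2) = 1.2206701.
Forward (DKK per THB) = 0.22839 × 1.1986549 / 1.2206701 = 0.2242709.

0.22427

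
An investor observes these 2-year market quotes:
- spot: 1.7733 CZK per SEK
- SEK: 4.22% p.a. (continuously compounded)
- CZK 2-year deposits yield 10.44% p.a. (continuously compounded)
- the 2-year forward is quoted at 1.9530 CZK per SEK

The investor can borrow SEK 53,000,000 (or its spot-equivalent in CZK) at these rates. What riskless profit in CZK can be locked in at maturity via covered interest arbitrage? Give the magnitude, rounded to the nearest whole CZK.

T = 2 years.
Invest the SEK and cover forward: 53,000,000 × 1.08806403239 × 1.9530 = CZK 112,624,419.93.
Convert at spot and invest in CZK: 53,000,000 × 1.7733 × 1.23219853418 = CZK 115,808,056.02.
The quoted forward undervalues SEK, so borrow SEK, convert to CZK at spot, deposit the CZK at 10.44%, and buy SEK forward at 1.9530 to cover the loan.
Arbitrage profit = |112,624,419.93 − 115,808,056.02| = CZK 3,183,636.

CZK 3,183,636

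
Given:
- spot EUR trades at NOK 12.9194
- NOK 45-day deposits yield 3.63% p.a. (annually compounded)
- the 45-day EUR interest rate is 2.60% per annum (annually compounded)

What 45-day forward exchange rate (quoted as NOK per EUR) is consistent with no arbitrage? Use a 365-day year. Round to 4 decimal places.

12.9353

T = 45/365 years.
NOK accumulates by (1 + 0.0363)^(45/365) = 1.00440571.
Growth of 1 EUR over T: (1 + 0.0260)^(45/365) = 1.00316953.
Forward (NOK per EUR) = 12.9194 × 1.00440571 / 1.00316953 = 12.935320.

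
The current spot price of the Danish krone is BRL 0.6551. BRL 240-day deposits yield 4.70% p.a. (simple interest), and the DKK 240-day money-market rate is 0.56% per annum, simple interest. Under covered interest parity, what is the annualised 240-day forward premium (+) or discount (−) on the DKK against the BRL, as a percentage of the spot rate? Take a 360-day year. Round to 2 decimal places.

+4.12%

T = 240/360 years.
CIP forward (BRL per DKK) = 0.6551 × 1.0313333/1.0037333 = 0.6731135.
(F − S)/S ÷ T = (0.6731135 − 0.6551)/0.6551/(240/360) = 0.041246 → 4.12%.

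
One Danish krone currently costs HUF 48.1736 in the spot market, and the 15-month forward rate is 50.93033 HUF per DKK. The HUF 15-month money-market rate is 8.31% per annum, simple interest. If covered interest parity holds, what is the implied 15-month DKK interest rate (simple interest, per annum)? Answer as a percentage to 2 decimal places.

3.53%

T = 15/12 years.
By CIP, F/S equals the HUF-to-DKK growth ratio: 50.93033/48.1736 = 1.0572249.
The HUF side grows by 1 + 0.0831×15/12 = 1.103875.
Hence g_DKK = 1.044125.
(1.044125 − 1)/T = 0.035300, i.e. 3.53%.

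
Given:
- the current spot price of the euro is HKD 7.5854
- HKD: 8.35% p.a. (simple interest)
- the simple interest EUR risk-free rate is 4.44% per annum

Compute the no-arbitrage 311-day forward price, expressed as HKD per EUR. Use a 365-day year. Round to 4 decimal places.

T = 311/365 years.
Growth of 1 HKD over T: 1 + 0.0835×311/365 = 1.0711466.
Growth of 1 EUR over T: 1 + 0.0444×311/365 = 1.0378312.
CIP: F = S · (grow HKD)/(grow EUR) = 7.5854 × 1.0711466/1.0378312 = 7.828899 HKD per EUR.

7.8289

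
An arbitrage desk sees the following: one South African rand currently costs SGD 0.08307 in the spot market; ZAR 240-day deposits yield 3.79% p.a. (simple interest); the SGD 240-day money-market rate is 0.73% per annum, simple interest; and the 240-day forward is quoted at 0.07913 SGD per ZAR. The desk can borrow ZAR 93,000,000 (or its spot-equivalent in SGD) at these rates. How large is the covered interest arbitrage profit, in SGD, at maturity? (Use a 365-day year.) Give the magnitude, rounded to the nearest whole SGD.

T = 240/365 years.
Keep in ZAR, deliver into the forward: 93,000,000·1.024920548·0.07913 = SGD 7,542,482.56.
Swap to SGD now, deposit: 93,000,000·0.08307·1.004800 = SGD 7,762,592.45.
The quoted forward undervalues ZAR, so borrow ZAR, convert to SGD at spot, deposit the SGD at 0.73%, and buy ZAR forward at 0.07913 to cover the loan.
Arbitrage profit = |7,542,482.56 − 7,762,592.45| = SGD 220,110.

SGD 220,110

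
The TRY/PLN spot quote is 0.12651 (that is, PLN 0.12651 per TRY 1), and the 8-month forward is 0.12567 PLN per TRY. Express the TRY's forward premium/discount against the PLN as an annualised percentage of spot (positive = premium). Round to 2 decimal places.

T = 8/12 years.
(F − S)/S = (0.12567 − 0.12651)/0.12651 = -0.0066398.
×(1/T) gives -1.00% p.a.

-1.00%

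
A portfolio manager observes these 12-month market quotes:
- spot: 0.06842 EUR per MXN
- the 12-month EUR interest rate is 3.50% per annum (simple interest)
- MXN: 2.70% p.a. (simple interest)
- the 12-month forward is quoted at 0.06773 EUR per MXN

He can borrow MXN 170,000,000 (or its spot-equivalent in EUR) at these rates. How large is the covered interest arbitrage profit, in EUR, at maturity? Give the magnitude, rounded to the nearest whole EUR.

T = 1 year.
Keep in MXN, deliver into the forward: 170,000,000·1.027000·0.06773 = EUR 11,824,980.70.
Swap to EUR now, deposit: 170,000,000·0.06842·1.035000 = EUR 12,038,499.00.
The quoted forward undervalues MXN, so borrow MXN, convert to EUR at spot, deposit the EUR at 3.50%, and buy MXN forward at 0.06773 to cover the loan.
Profit = 12,038,499.00 − 11,824,980.70 = EUR 213,518.

EUR 213,518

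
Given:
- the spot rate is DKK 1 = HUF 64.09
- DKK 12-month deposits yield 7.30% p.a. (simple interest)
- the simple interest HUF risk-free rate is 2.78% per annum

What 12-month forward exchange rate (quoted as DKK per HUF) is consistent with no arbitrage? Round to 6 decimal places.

T = 1 year.
Growth of 1 HUF over T: 1 + 0.0278×1 = 1.027800.
DKK accumulates by 1 + 0.0730×1 = 1.073000.
CIP: F = S · (grow HUF)/(grow DKK) = 64.09 × 1.027800/1.073000 = 61.39022 HUF per DKK.
Quoted the other way: 1/61.39022 = 0.016289 DKK per HUF.

0.016289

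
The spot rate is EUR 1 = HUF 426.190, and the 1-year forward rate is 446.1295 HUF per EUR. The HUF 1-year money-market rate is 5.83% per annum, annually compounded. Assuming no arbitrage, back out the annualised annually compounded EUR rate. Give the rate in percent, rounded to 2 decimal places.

1.10%

T = 1 year.
CIP gives F = S · g_HUF/g_EUR, so g_HUF/g_EUR = 446.1295/426.19 = 1.0467855.
HUF growth factor: (1 + 0.0583)^1 = 1.058300.
Hence g_EUR = 1.0109999.
r = 1.0109999^(1/1) − 1 = 0.011000 → 1.10%.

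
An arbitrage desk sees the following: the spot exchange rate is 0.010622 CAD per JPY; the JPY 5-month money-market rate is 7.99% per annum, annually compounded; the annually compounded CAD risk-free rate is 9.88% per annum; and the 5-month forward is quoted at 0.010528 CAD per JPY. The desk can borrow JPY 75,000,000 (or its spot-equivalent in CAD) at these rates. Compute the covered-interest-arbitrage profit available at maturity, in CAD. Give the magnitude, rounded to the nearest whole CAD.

CAD 13,248

T = 5/12 years.
Route A — deposit JPY, sell forward: 75,000,000 × 1.03254695 × 0.010528 = CAD 815,299.07.
Route B — convert at spot, deposit CAD: 75,000,000 × 0.010622 × 1.04003855 = CAD 828,546.71.
The quoted forward undervalues JPY, so borrow JPY, convert to CAD at spot, deposit the CAD at 9.88%, and buy JPY forward at 0.010528 to cover the loan.
Profit = 828,546.71 − 815,299.07 = CAD 13,248.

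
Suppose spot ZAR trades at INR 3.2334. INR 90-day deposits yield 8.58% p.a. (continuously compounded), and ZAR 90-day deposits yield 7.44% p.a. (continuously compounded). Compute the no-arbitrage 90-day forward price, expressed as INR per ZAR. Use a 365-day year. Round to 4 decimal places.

3.2425

T = 90/365 years.
INR accumulates by e^(0.0858×90/365) = 1.0213815.
ZAR growth factor: e^(0.0744×90/365) = 1.0185145.
Forward (INR per ZAR) = 3.2334 × 1.0213815 / 1.0185145 = 3.242502.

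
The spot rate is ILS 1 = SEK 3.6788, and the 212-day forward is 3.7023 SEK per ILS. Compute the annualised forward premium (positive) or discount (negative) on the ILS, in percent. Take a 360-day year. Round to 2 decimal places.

+1.08%

T = 212/360 years.
Period premium: (3.7023 − 3.6788)/3.6788 = 0.0063880.
×(1/T) gives 1.08% p.a.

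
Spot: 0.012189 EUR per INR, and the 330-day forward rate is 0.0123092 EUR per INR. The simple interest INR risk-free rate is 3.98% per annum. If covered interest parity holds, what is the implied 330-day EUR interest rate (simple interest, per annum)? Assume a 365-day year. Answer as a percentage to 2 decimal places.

T = 330/365 years.
CIP gives F = S · g_EUR/g_INR, so g_EUR/g_INR = 0.0123092/0.012189 = 1.0098614.
The INR side grows by 1 + 0.0398×330/365 = 1.0359836.
So the EUR growth factor = 1.0461998.
r = (1.0461998 − 1)/(330/365) = 0.051100 → 5.11%.

5.11%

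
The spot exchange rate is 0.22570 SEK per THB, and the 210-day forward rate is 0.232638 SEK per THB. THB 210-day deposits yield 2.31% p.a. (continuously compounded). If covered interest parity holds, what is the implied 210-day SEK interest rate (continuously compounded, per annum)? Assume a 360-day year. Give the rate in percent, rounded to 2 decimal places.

T = 210/360 years.
CIP gives F = S · g_SEK/g_THB, so g_SEK/g_THB = 0.232638/0.2257 = 1.0307399.
The THB side grows by e^(0.0231×210/360) = 1.0135662.
That pins the SEK growth at 1.0447231.
r = ln(1.0447231)/(210/360) = 0.075003 → 7.50%.

7.50%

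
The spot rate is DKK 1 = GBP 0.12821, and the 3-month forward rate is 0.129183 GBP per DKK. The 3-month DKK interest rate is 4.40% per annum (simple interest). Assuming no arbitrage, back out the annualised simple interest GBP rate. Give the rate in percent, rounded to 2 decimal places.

T = 3/12 years.
CIP gives F = S · g_GBP/g_DKK, so g_GBP/g_DKK = 0.129183/0.12821 = 1.0075891.
The DKK side grows by 1 + 0.0440×3/12 = 1.011000.
So the GBP growth factor = 1.0186726.
r = (1.0186726 − 1)/(3/12) = 0.074690 → 7.47%.

7.47%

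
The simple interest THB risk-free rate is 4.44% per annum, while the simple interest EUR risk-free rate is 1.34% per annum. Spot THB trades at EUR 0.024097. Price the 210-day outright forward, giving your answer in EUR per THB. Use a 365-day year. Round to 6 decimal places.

T = 210/365 years.
Growth of 1 EUR over T: 1 + 0.0134×210/365 = 1.0077096.
Growth of 1 THB over T: 1 + 0.0444×210/365 = 1.0255452.
CIP: F = S · (grow EUR)/(grow THB) = 0.024097 × 1.0077096/1.0255452 = 0.02367792 EUR per THB.

0.023678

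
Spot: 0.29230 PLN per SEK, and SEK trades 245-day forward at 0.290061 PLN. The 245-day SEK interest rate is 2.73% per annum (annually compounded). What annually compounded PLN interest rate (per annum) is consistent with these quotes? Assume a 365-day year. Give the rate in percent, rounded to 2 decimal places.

T = 245/365 years.
F/S = 0.290061/0.2923 = 0.9923401 = (growth of PLN) / (growth of SEK).
The SEK side grows by (1 + 0.0273)^(245/365) = 1.0182434.
Hence g_PLN = 1.0104438.
Annualise: 1.0104438^(365/245) − 1 = 0.015599 = 1.56%.

1.56%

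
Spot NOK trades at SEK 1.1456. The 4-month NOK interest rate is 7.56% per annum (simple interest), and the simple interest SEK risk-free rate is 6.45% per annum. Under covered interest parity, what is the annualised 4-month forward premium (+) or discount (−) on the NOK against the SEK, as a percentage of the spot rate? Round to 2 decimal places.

T = 4/12 years.
CIP forward (SEK per NOK) = 1.1456 × 1.021500/1.025200 = 1.1414655.
(F − S)/S ÷ T = (1.1414655 − 1.1456)/1.1456/(4/12) = -0.010827 → -1.08%.

-1.08%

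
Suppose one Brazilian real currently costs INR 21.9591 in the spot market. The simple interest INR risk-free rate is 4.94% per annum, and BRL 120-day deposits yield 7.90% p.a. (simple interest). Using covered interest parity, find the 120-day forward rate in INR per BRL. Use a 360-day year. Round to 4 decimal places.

T = 120/360 years.
Growth of 1 INR over T: 1 + 0.0494×120/360 = 1.01646667.
BRL accumulates by 1 + 0.0790×120/360 = 1.02633333.
CIP: F = S · (grow INR)/(grow BRL) = 21.9591 × 1.01646667/1.02633333 = 21.747996 INR per BRL.

21.7480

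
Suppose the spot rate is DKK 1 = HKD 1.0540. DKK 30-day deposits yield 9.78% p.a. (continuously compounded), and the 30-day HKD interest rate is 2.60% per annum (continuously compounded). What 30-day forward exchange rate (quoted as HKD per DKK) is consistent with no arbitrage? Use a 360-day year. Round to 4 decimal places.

T = 30/360 years.
HKD growth factor: e^(0.0260×30/360) = 1.002169.
DKK accumulates by e^(0.0978×30/360) = 1.0081833.
Forward (HKD per DKK) = 1.054 × 1.002169 / 1.0081833 = 1.047712.

1.0477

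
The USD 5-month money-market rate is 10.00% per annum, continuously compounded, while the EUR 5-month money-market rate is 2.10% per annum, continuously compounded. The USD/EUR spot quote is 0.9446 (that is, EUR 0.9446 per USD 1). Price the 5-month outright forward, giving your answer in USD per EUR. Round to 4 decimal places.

T = 5/12 years.
Growth of 1 EUR over T: e^(0.0210×5/12) = 1.0087884.
USD accumulates by e^(0.1000×5/12) = 1.0425469.
CIP: F = S · (grow EUR)/(grow USD) = 0.9446 × 1.0087884/1.0425469 = 0.9140131 EUR per USD.
Invert for USD per EUR: 1 / 0.9140131 = 1.0941.

1.0941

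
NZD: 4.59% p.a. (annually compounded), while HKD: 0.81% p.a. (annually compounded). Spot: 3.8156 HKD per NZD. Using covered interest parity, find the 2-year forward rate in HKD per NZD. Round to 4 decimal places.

3.5448

T = 2 years.
Growth of 1 HKD over T: (1 + 0.0081)^2 = 1.0162656.
NZD accumulates by (1 + 0.0459)^2 = 1.0939068.
Forward (HKD per NZD) = 3.8156 × 1.0162656 / 1.0939068 = 3.544784.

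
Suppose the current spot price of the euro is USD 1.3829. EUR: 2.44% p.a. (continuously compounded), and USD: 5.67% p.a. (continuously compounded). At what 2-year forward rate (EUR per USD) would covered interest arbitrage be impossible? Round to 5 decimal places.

0.67788

T = 2 years.
Growth of 1 USD over T: e^(0.0567×2) = 1.1200799.
EUR accumulates by e^(0.0244×2) = 1.0500103.
CIP: F = S · (grow USD)/(grow EUR) = 1.3829 × 1.1200799/1.0500103 = 1.475184 USD per EUR.
Quoted the other way: 1/1.475184 = 0.67788 EUR per USD.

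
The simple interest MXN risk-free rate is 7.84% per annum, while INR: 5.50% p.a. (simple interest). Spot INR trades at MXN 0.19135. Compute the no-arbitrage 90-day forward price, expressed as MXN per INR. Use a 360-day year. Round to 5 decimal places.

0.19245

T = 90/360 years.
MXN accumulates by 1 + 0.0784×90/360 = 1.019600.
INR growth factor: 1 + 0.0550×90/360 = 1.013750.
So F = 0.19135 × 1.019600 / 1.013750 = 0.1924542 (MXN/INR).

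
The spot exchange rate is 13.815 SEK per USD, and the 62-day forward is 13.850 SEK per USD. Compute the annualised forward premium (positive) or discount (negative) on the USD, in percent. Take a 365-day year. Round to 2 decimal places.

T = 62/365 years.
(F − S)/S = (13.850 − 13.815)/13.815 = 0.0025335.
Per annum: 0.0025335 / (62/365) = 0.014915 = 1.49%.

+1.49%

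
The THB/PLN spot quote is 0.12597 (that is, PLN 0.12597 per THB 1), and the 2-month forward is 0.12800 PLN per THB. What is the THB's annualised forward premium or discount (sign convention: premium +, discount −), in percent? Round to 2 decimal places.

+9.67%

T = 2/12 years.
THB trades forward at +1.61149% vs spot over the period.
Annualise by dividing by T: 0.0161149 / (2/12) = 0.096689 → 9.67%.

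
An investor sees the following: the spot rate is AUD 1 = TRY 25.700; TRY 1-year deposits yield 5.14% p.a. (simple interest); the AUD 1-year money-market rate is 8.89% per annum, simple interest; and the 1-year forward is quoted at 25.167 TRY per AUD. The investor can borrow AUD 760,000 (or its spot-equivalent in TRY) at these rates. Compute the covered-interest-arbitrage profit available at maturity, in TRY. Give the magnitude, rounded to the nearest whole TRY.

T = 1 year.
Route A — deposit AUD, sell forward: 760,000 × 1.088900 × 25.167 = TRY 20,827,303.19.
Route B — convert at spot, deposit TRY: 760,000 × 25.700 × 1.051400 = TRY 20,535,944.80.
The quoted forward overvalues AUD, so borrow TRY, buy AUD at spot, deposit the AUD at 8.89%, and sell the proceeds forward at 25.167.
Profit = 20,827,303.19 − 20,535,944.80 = TRY 291,358.

TRY 291,358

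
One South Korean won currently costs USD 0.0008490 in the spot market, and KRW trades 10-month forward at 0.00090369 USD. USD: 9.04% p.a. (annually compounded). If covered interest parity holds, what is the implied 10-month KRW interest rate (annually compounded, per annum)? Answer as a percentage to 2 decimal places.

T = 10/12 years.
By CIP, F/S equals the USD-to-KRW growth ratio: 0.00090369/0.000849 = 1.0644170.
The USD side grows by (1 + 0.0904)^(10/12) = 1.0747848.
So the KRW growth factor = 1.0097404.
Annualise: 1.0097404^(12/10) − 1 = 0.011700 = 1.17%.

1.17%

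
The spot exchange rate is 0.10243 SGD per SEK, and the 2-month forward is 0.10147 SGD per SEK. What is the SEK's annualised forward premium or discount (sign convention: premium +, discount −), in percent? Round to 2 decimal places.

T = 2/12 years.
Period premium: (0.10147 − 0.10243)/0.10243 = -0.0093723.
Per annum: -0.0093723 / (2/12) = -0.056234 = -5.62%.

-5.62%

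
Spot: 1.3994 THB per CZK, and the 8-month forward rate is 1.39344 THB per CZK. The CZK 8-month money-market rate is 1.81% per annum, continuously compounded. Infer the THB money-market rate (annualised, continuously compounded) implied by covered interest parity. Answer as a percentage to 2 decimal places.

T = 8/12 years.
F/S = 1.39344/1.3994 = 0.9957410 = (growth of THB) / (growth of CZK).
The CZK side grows by e^(0.0181×8/12) = 1.0121398.
So the THB growth factor = 1.0078291.
Take logs: ln 1.0078291 / (8/12) = 0.011698, so 1.17%.

1.17%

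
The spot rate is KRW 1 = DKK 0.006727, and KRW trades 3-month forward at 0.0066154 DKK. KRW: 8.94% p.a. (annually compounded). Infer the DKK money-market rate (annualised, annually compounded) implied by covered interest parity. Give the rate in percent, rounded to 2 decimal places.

1.89%

T = 3/12 years.
CIP gives F = S · g_DKK/g_KRW, so g_DKK/g_KRW = 0.0066154/0.006727 = 0.9834101.
The KRW side grows by (1 + 0.0894)^(3/12) = 1.0216375.
That pins the DKK growth at 1.0046886.
r = 1.0046886^(12/3) − 1 = 0.018887 → 1.89%.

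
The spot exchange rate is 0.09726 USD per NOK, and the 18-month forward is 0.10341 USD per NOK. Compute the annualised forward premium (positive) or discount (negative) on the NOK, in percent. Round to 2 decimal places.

+4.22%

T = 18/12 years.
Period premium: (0.10341 − 0.09726)/0.09726 = 0.0632326.
Annualise by dividing by T: 0.0632326 / (18/12) = 0.042155 → 4.22%.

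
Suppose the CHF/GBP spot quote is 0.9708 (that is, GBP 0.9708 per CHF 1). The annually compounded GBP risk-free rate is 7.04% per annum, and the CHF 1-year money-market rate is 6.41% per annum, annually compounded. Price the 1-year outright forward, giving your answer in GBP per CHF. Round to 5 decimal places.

T = 1 year.
GBP accumulates by (1 + 0.0704)^1 = 1.070400.
Growth of 1 CHF over T: (1 + 0.0641)^1 = 1.064100.
So F = 0.9708 × 1.070400 / 1.064100 = 0.9765476 (GBP/CHF).

0.97655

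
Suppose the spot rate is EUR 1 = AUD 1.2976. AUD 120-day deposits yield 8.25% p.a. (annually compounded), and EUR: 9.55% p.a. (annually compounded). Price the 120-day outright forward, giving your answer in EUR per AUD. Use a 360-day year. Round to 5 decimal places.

T = 120/360 years.
AUD growth factor: (1 + 0.0825)^(120/360) = 1.0267766.
EUR growth factor: (1 + 0.0955)^(120/360) = 1.0308705.
CIP: F = S · (grow AUD)/(grow EUR) = 1.2976 × 1.0267766/1.0308705 = 1.292447 AUD per EUR.
Invert for EUR per AUD: 1 / 1.292447 = 0.77373.

0.77373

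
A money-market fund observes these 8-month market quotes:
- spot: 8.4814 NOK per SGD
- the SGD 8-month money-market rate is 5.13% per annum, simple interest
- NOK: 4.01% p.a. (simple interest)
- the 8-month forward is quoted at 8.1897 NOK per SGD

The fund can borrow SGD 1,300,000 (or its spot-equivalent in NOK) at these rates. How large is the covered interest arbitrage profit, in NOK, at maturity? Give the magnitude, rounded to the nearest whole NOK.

T = 8/12 years.
Route A — deposit SGD, sell forward: 1,300,000 × 1.034200 × 8.1897 = NOK 11,010,724.06.
Route B — convert at spot, deposit NOK: 1,300,000 × 8.4814 × 1.0267333333 = NOK 11,320,576.92.
The quoted forward undervalues SGD, so borrow SGD, convert to NOK at spot, deposit the NOK at 4.01%, and buy SGD forward at 8.1897 to cover the loan.
Profit = 11,320,576.92 − 11,010,724.06 = NOK 309,853.

NOK 309,853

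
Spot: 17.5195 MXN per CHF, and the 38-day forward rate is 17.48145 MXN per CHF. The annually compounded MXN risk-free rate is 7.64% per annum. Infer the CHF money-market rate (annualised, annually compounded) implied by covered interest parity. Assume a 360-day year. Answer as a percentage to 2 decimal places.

9.88%

T = 38/360 years.
CIP gives F = S · g_MXN/g_CHF, so g_MXN/g_CHF = 17.48145/17.5195 = 0.9978281.
MXN growth factor: (1 + 0.0764)^(38/360) = 1.0078015.
So the CHF growth factor = 1.0099951.
Annualise: 1.0099951^(360/38) − 1 = 0.098802 = 9.88%.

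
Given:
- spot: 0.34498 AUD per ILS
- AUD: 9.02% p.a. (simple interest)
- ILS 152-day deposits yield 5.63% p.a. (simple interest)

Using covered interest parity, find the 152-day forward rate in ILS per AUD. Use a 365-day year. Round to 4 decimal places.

2.8593

T = 152/365 years.
Growth of 1 AUD over T: 1 + 0.0902×152/365 = 1.0375627.
Growth of 1 ILS over T: 1 + 0.0563×152/365 = 1.0234455.
Forward (AUD per ILS) = 0.34498 × 1.0375627 / 1.0234455 = 0.3497386.
Invert for ILS per AUD: 1 / 0.3497386 = 2.8593.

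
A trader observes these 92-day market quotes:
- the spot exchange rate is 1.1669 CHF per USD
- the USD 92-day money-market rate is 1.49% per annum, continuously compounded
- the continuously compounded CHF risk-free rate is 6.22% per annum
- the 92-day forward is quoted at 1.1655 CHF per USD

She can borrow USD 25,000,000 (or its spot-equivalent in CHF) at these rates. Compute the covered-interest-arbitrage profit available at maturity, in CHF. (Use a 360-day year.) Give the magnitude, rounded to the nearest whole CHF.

CHF 391,258

T = 92/360 years.
Route A — deposit USD, sell forward: 25,000,000 × 1.0038150366 × 1.1655 = CHF 29,248,660.63.
Route B — convert at spot, deposit CHF: 25,000,000 × 1.1669 × 1.016022562 = CHF 29,639,918.19.
The quoted forward undervalues USD, so borrow USD, convert to CHF at spot, deposit the CHF at 6.22%, and buy USD forward at 1.1655 to cover the loan.
The gap between the two covered legs is CHF 391,258.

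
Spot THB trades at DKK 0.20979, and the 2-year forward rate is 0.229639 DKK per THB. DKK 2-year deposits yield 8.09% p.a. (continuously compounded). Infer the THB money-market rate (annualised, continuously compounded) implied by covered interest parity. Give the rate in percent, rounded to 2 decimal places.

3.57%

T = 2 years.
By CIP, F/S equals the DKK-to-THB growth ratio: 0.229639/0.20979 = 1.0946137.
The DKK side grows by e^(0.0809×2) = 1.1756251.
That pins the THB growth at 1.0740091.
r = ln(1.0740091)/2 = 0.035699 → 3.57%.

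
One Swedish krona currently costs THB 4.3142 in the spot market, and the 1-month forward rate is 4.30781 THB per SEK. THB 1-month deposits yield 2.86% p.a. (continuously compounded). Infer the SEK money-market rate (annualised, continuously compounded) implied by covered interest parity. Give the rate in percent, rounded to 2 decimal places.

T = 1/12 years.
F/S = 4.30781/4.3142 = 0.9985188 = (growth of THB) / (growth of SEK).
THB growth factor: e^(0.0286×1/12) = 1.0023862.
Hence g_SEK = 1.0038731.
Take logs: ln 1.0038731 / (1/12) = 0.046387, so 4.64%.

4.64%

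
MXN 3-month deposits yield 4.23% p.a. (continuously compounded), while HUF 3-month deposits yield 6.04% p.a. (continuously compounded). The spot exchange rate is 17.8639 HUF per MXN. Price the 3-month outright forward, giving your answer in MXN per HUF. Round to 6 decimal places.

0.055726

T = 3/12 years.
HUF accumulates by e^(0.0604×3/12) = 1.0152146.
MXN growth factor: e^(0.0423×3/12) = 1.0106311.
CIP: F = S · (grow HUF)/(grow MXN) = 17.8639 × 1.0152146/1.0106311 = 17.94492 HUF per MXN.
Quoted the other way: 1/17.94492 = 0.055726 MXN per HUF.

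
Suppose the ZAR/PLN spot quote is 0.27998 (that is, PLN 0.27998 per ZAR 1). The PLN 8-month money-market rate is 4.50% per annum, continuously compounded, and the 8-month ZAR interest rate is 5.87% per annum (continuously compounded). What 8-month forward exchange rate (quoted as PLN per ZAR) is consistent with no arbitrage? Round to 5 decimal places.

T = 8/12 years.
PLN growth factor: e^(0.0450×8/12) = 1.0304545.
ZAR growth factor: e^(0.0587×8/12) = 1.0399091.
CIP: F = S · (grow PLN)/(grow ZAR) = 0.27998 × 1.0304545/1.0399091 = 0.2774345 PLN per ZAR.

0.27743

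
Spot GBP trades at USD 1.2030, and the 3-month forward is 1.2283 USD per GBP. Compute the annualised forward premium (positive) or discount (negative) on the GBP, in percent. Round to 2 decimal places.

T = 3/12 years.
Period premium: (1.2283 − 1.203)/1.203 = 0.0210308.
Annualise by dividing by T: 0.0210308 / (3/12) = 0.084123 → 8.41%.

+8.41%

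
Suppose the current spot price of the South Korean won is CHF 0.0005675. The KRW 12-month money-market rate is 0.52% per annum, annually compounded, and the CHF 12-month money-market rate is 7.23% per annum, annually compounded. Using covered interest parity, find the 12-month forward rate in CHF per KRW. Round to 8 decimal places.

0.00060538

T = 1 year.
Growth of 1 CHF over T: (1 + 0.0723)^1 = 1.072300.
Growth of 1 KRW over T: (1 + 0.0052)^1 = 1.005200.
So F = 0.0005675 × 1.072300 / 1.005200 = 0.0006053823 (CHF/KRW).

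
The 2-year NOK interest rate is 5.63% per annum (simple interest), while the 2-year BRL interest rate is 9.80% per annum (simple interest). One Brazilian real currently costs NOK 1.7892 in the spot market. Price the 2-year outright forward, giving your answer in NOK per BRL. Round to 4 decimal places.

1.6644

T = 2 years.
Growth of 1 NOK over T: 1 + 0.0563×2 = 1.112600.
BRL growth factor: 1 + 0.0980×2 = 1.196000.
Forward (NOK per BRL) = 1.7892 × 1.112600 / 1.196000 = 1.664435.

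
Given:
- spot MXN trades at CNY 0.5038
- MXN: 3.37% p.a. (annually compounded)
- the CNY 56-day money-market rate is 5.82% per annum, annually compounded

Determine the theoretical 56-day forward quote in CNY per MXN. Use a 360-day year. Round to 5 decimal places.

T = 56/360 years.
CNY accumulates by (1 + 0.0582)^(56/360) = 1.0088385.
Growth of 1 MXN over T: (1 + 0.0337)^(56/360) = 1.0051691.
Forward (CNY per MXN) = 0.5038 × 1.0088385 / 1.0051691 = 0.5056391.

0.50564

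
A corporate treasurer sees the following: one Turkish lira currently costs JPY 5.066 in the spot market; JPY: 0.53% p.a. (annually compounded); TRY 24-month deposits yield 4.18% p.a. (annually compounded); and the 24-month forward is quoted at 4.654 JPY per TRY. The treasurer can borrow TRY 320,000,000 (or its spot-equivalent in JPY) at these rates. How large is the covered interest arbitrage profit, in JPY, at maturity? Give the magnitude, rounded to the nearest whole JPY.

T = 2 years.
Keep in TRY, deliver into the forward: 320,000,000·1.08534724·4.654 = JPY 1,616,385,937.59.
Swap to JPY now, deposit: 320,000,000·5.066·1.01062809 = JPY 1,638,349,409.26.
The quoted forward undervalues TRY, so borrow TRY, convert to JPY at spot, deposit the JPY at 0.53%, and buy TRY forward at 4.654 to cover the loan.
The gap between the two covered legs is JPY 21,963,472.

JPY 21,963,472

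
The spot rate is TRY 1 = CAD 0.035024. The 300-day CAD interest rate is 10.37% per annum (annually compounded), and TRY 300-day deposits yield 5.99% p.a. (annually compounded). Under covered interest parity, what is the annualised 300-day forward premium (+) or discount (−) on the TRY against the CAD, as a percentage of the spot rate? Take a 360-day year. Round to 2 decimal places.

+4.12%

T = 300/360 years.
No-arbitrage forward: 0.035024 × 1.0856984 / 1.0496731 = 0.036226041 CAD/TRY.
Annualised premium = (F − S)/S × (1/T) = (0.036226041 − 0.035024)/0.035024 ÷ (300/360) = 4.12%.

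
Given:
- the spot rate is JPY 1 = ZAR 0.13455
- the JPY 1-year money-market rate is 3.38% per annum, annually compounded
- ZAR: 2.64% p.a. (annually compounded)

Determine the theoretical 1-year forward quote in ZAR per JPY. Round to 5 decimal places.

T = 1 year.
ZAR growth factor: (1 + 0.0264)^1 = 1.026400.
Growth of 1 JPY over T: (1 + 0.0338)^1 = 1.033800.
CIP: F = S · (grow ZAR)/(grow JPY) = 0.13455 × 1.026400/1.033800 = 0.1335869 ZAR per JPY.

0.13359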